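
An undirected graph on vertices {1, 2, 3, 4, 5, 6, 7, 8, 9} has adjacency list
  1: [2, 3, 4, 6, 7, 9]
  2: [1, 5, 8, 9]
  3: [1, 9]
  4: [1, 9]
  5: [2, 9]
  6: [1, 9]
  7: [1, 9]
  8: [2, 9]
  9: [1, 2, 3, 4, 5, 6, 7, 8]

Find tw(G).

2

A width-2 tree decomposition is:
Bags: B1 = {1, 2, 9}  B2 = {1, 6, 9}  B3 = {1, 3, 9}  B4 = {1, 4, 9}  B5 = {1, 7, 9}  B6 = {2, 8, 9}  B7 = {2, 5, 9}
Tree: B1–B2, B1–B3, B3–B4, B2–B5, B1–B6, B1–B7
The largest bag has 3 vertices, giving width 2; this decomposition certifies tw(G) ≤ 2. On the other hand G contains the 3-clique {2, 8, 9}. A clique must lie in a single bag of any decomposition, so no decomposition can have width below 2. The upper and lower bounds meet at 2, so that is the treewidth.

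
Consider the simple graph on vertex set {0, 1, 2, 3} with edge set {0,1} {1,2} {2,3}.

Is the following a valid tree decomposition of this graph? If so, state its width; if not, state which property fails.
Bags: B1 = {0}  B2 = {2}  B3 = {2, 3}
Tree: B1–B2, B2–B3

A tree decomposition must satisfy three properties: every vertex lies in some bag; for every edge, both endpoints lie together in some bag; and for every vertex, the bags containing it form a connected subtree. Here vertex 1 appears in no bag, so the decomposition is invalid.

No — vertex 1 appears in no bag.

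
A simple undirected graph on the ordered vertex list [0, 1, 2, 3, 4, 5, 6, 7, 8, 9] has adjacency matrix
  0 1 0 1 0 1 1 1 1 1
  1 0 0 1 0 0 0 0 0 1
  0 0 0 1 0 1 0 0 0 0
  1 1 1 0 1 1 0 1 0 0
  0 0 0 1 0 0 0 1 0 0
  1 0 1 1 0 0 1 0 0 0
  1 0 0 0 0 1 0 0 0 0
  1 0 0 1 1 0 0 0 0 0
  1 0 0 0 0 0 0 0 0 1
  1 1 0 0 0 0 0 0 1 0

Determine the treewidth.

2

A width-2 tree decomposition is:
Bags: B1 = {0, 1, 3}  B2 = {0, 3, 5}  B3 = {0, 5, 6}  B4 = {0, 1, 9}  B5 = {0, 3, 7}  B6 = {2, 3, 5}  B7 = {3, 4, 7}  B8 = {0, 8, 9}
Tree: B1–B2, B2–B3, B1–B4, B1–B5, B2–B6, B5–B7, B4–B8
The largest bag has 3 vertices, giving width 2; this decomposition certifies tw(G) ≤ 2. For the lower bound, the 3 vertices {0, 8, 9} are pairwise adjacent, and any tree decomposition puts a clique entirely inside one bag — forcing width ≥ 2. Hence tw(G) = 2 exactly.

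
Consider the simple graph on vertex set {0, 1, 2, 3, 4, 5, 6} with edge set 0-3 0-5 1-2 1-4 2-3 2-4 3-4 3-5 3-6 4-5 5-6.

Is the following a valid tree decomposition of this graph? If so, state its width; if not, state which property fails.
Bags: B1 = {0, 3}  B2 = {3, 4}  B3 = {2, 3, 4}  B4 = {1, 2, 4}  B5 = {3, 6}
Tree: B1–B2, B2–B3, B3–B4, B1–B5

A tree decomposition must satisfy three properties: every vertex lies in some bag; for every edge, both endpoints lie together in some bag; and for every vertex, the bags containing it form a connected subtree. Here vertex 5 appears in no bag, so the decomposition is invalid.

No — vertex 5 appears in no bag.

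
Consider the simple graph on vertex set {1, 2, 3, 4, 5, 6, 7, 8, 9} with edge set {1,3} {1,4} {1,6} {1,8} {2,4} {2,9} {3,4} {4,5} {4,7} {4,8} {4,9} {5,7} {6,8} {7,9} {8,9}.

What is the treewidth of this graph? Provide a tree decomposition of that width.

Treewidth 2.
One optimal decomposition is:
Bags: B1 = {4, 8, 9}  B2 = {4, 7, 9}  B3 = {1, 4, 8}  B4 = {1, 3, 4}  B5 = {1, 6, 8}  B6 = {4, 5, 7}  B7 = {2, 4, 9}
Tree: B1–B2, B1–B3, B3–B4, B3–B5, B2–B6, B1–B7

Every bag has size at most 3, so the width is 3 − 1 = 2 and tw(G) ≤ 2. On the other hand G contains the 3-clique {1, 4, 8}. A clique must lie in a single bag of any decomposition, so no decomposition can have width below 2. Combining the bounds, tw(G) = 2.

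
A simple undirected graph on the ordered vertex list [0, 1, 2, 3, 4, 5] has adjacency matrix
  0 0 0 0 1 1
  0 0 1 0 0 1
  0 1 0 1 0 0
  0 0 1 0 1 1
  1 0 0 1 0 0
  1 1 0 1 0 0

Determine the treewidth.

A width-2 tree decomposition is:
Bags: B1 = {0, 4, 5}  B2 = {3, 4, 5}  B3 = {1, 3, 5}  B4 = {1, 2, 3}
Tree: B1–B2, B2–B3, B3–B4
Every bag has size at most 3, so the width is 3 − 1 = 2 and tw(G) ≤ 2. Since 0–4–3–5–0 is a cycle in G, G is not acyclic. Forests are exactly the graphs of treewidth ≤ 1, so tw(G) ≥ 2. Combining the bounds, tw(G) = 2.

2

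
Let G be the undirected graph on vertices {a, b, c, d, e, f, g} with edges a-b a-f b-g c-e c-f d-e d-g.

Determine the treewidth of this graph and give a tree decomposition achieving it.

Treewidth 2.
One optimal decomposition is:
Bags: B1 = {c, d, e}  B2 = {c, d, g}  B3 = {b, c, g}  B4 = {a, b, c}  B5 = {a, c, f}
Tree: B1–B2, B2–B3, B3–B4, B4–B5

The largest bag has 3 vertices, giving width 2; this decomposition certifies tw(G) ≤ 2. The edges c–e–d–g–b–a–f–c form a cycle, so G is not a tree and its treewidth is at least 2. The upper and lower bounds meet at 2, so that is the treewidth.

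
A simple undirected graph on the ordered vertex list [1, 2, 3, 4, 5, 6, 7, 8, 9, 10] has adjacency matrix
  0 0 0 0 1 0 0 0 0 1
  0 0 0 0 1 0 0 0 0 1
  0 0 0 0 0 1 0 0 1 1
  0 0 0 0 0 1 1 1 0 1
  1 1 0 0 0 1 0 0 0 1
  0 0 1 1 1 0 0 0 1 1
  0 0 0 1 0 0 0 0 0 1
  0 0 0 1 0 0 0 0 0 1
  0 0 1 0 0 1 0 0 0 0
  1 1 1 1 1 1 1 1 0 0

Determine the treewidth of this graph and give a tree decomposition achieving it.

Each bag holds 3 vertices, so the decomposition has width 2, which upper-bounds the treewidth. Conversely, {3, 6, 9} is a clique of size 3, and the vertices of any clique must share a bag in every tree decomposition; so some bag has ≥ 3 vertices and tw(G) ≥ 2. The upper and lower bounds meet at 2, so that is the treewidth.

Treewidth 2.
Bags: B1 = {4, 6, 10}  B2 = {5, 6, 10}  B3 = {4, 7, 10}  B4 = {1, 5, 10}  B5 = {4, 8, 10}  B6 = {3, 6, 10}  B7 = {2, 5, 10}  B8 = {3, 6, 9}
Tree: B1–B2, B1–B3, B2–B4, B3–B5, B2–B6, B4–B7, B6–B8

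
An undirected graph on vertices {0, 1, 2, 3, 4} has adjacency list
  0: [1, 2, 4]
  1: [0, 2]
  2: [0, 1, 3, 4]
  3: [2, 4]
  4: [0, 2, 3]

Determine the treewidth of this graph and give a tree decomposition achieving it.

Every bag has size at most 3, so the width is 3 − 1 = 2 and tw(G) ≤ 2. For the lower bound, the 3 vertices {0, 1, 2} are pairwise adjacent, and any tree decomposition puts a clique entirely inside one bag — forcing width ≥ 2. Combining the bounds, tw(G) = 2.

Treewidth 2.
One optimal decomposition is:
Bags: B1 = {0, 2, 4}  B2 = {2, 3, 4}  B3 = {0, 1, 2}
Tree: B1–B2, B1–B3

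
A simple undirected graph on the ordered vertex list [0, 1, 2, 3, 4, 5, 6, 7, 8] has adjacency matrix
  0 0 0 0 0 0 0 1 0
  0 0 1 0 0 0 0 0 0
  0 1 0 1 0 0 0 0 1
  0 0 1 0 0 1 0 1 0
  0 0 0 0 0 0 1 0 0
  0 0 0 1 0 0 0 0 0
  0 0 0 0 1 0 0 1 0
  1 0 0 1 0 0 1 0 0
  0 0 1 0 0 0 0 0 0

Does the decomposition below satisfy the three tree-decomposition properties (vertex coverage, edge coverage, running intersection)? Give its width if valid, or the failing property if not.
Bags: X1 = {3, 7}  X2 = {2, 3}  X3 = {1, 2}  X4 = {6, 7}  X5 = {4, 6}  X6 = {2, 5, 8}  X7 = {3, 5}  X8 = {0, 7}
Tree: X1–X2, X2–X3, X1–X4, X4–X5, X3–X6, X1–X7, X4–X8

A tree decomposition must satisfy three properties: every vertex lies in some bag; for every edge, both endpoints lie together in some bag; and for every vertex, the bags containing it form a connected subtree. Here bags containing vertex 5 are not connected in the tree, so the decomposition is invalid.

No — bags containing vertex 5 are not connected in the tree.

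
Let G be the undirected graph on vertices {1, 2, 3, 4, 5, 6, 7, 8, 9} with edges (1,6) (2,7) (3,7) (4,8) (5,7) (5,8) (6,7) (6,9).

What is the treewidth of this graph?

1

A width-1 tree decomposition is:
Bags: B1 = {5, 7}  B2 = {6, 7}  B3 = {2, 7}  B4 = {3, 7}  B5 = {1, 6}  B6 = {5, 8}  B7 = {4, 8}  B8 = {6, 9}
Tree: B1–B2, B1–B3, B2–B4, B2–B5, B1–B6, B6–B7, B2–B8
Each bag holds 2 vertices, so the decomposition has width 1, which upper-bounds the treewidth. G has an edge, so its treewidth is at least 1. Combining the bounds, tw(G) = 1.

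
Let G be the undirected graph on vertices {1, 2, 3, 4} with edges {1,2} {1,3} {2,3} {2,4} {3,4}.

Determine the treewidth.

2

A width-2 tree decomposition is:
Bags: B1 = {2, 3, 4}  B2 = {1, 2, 3}
Tree: B1–B2
The largest bag has 3 vertices, giving width 2; this decomposition certifies tw(G) ≤ 2. Conversely, {1, 2, 3} is a clique of size 3, and the vertices of any clique must share a bag in every tree decomposition; so some bag has ≥ 3 vertices and tw(G) ≥ 2. Combining the bounds, tw(G) = 2.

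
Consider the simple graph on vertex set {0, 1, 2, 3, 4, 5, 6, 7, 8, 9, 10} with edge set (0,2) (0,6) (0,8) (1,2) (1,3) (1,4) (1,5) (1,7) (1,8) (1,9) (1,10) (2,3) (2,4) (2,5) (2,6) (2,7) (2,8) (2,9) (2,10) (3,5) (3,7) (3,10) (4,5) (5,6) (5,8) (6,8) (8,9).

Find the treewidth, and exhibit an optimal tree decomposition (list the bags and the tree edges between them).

Treewidth 3.
One such decomposition:
Bags: B1 = {1, 2, 5, 8}  B2 = {1, 2, 3, 5}  B3 = {2, 5, 6, 8}  B4 = {1, 2, 8, 9}  B5 = {1, 2, 4, 5}  B6 = {0, 2, 6, 8}  B7 = {1, 2, 3, 7}  B8 = {1, 2, 3, 10}
Tree: B1–B2, B1–B3, B1–B4, B2–B5, B3–B6, B2–B7, B7–B8

Each bag holds 4 vertices, so the decomposition has width 3, which upper-bounds the treewidth. For the lower bound, the 4 vertices {0, 2, 6, 8} are pairwise adjacent, and any tree decomposition puts a clique entirely inside one bag — forcing width ≥ 3. Combining the bounds, tw(G) = 3.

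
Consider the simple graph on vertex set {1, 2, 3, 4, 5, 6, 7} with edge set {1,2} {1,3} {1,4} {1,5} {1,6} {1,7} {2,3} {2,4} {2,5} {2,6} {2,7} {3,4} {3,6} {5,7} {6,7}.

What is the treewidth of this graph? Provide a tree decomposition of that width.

Each bag holds 4 vertices, so the decomposition has width 3, which upper-bounds the treewidth. For the lower bound, the 4 vertices {1, 2, 3, 4} are pairwise adjacent, and any tree decomposition puts a clique entirely inside one bag — forcing width ≥ 3. Hence tw(G) = 3 exactly.

Treewidth 3.
One such decomposition:
Bags: B1 = {1, 2, 6, 7}  B2 = {1, 2, 5, 7}  B3 = {1, 2, 3, 6}  B4 = {1, 2, 3, 4}
Tree: B1–B2, B1–B3, B3–B4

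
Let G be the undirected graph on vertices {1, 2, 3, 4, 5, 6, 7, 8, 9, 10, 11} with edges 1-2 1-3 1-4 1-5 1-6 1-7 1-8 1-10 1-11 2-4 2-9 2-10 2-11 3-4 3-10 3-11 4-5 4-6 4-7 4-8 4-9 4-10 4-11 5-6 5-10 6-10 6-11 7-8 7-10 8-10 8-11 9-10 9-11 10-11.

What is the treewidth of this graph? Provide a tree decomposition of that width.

The largest bag has 5 vertices, giving width 4; this decomposition certifies tw(G) ≤ 4. For the lower bound, the 5 vertices {1, 4, 8, 10, 11} are pairwise adjacent, and any tree decomposition puts a clique entirely inside one bag — forcing width ≥ 4. Combining the bounds, tw(G) = 4.

Treewidth 4.
Bags: B1 = {1, 4, 8, 10, 11}  B2 = {1, 4, 7, 8, 10}  B3 = {1, 2, 4, 10, 11}  B4 = {1, 3, 4, 10, 11}  B5 = {1, 4, 6, 10, 11}  B6 = {2, 4, 9, 10, 11}  B7 = {1, 4, 5, 6, 10}
Tree: B1–B2, B1–B3, B1–B4, B4–B5, B3–B6, B5–B7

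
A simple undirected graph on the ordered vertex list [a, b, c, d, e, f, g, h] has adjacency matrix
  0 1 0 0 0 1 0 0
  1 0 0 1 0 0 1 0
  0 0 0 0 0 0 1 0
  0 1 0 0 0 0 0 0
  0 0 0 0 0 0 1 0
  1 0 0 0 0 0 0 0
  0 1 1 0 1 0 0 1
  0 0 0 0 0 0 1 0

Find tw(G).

A width-1 tree decomposition is:
Bags: B1 = {a, b}  B2 = {a, f}  B3 = {b, g}  B4 = {g, h}  B5 = {e, g}  B6 = {b, d}  B7 = {c, g}
Tree: B1–B2, B1–B3, B3–B4, B3–B5, B3–B6, B4–B7
Each bag holds 2 vertices, so the decomposition has width 1, which upper-bounds the treewidth. Any graph with an edge has treewidth ≥ 1, and G has the edge a–b. Combining the bounds, tw(G) = 1.

1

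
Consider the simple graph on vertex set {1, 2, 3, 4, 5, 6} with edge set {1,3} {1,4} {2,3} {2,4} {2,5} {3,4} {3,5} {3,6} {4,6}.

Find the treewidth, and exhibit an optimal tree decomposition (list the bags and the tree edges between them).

Treewidth 2.
One such decomposition:
Bags: B1 = {2, 3, 4}  B2 = {2, 3, 5}  B3 = {1, 3, 4}  B4 = {3, 4, 6}
Tree: B1–B2, B1–B3, B3–B4

Each bag holds 3 vertices, so the decomposition has width 2, which upper-bounds the treewidth. On the other hand G contains the 3-clique {1, 3, 4}. A clique must lie in a single bag of any decomposition, so no decomposition can have width below 2. The upper and lower bounds meet at 2, so that is the treewidth.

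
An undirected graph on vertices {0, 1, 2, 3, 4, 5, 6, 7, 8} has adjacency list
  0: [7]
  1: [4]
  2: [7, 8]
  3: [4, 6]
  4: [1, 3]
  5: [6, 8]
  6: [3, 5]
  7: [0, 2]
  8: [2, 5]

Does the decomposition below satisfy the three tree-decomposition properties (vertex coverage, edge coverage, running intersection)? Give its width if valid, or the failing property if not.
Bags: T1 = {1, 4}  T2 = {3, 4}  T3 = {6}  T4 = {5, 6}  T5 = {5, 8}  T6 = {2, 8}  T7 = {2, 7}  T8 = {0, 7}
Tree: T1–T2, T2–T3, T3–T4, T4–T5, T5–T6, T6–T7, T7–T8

No — edge (3,6) lies in no bag.

A tree decomposition must satisfy three properties: every vertex lies in some bag; for every edge, both endpoints lie together in some bag; and for every vertex, the bags containing it form a connected subtree. Here edge (3,6) lies in no bag, so the decomposition is invalid.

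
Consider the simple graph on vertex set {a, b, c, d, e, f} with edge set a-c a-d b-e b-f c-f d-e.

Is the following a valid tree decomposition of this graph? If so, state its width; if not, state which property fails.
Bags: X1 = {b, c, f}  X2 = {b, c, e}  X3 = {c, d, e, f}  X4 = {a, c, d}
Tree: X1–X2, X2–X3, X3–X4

No — bags containing vertex f are not connected in the tree.

A tree decomposition must satisfy three properties: every vertex lies in some bag; for every edge, both endpoints lie together in some bag; and for every vertex, the bags containing it form a connected subtree. Here bags containing vertex f are not connected in the tree, so the decomposition is invalid.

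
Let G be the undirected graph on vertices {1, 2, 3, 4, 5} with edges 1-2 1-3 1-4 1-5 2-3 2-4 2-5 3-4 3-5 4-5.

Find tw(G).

A width-4 tree decomposition is:
Bags: B1 = {1, 2, 3, 4, 5}
Tree: (single bag)
With just one bag of size 5, the width is 5 − 1 = 4, so tw(G) ≤ 4. On the other hand G contains the 5-clique {1, 2, 3, 4, 5}. A clique must lie in a single bag of any decomposition, so no decomposition can have width below 4. The upper and lower bounds meet at 4, so that is the treewidth.

4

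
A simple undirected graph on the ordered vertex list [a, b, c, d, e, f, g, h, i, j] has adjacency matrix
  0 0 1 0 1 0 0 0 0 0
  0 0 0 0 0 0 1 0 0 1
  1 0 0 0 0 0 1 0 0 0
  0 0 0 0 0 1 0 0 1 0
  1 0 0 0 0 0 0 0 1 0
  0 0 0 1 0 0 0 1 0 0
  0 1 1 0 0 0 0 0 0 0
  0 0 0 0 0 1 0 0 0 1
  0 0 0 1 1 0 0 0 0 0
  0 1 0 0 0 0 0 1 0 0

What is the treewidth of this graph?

A width-2 tree decomposition is:
Bags: B1 = {a, e, i}  B2 = {a, d, i}  B3 = {a, d, f}  B4 = {a, f, h}  B5 = {a, h, j}  B6 = {a, b, j}  B7 = {a, b, g}  B8 = {a, c, g}
Tree: B1–B2, B2–B3, B3–B4, B4–B5, B5–B6, B6–B7, B7–B8
Each bag holds 3 vertices, so the decomposition has width 2, which upper-bounds the treewidth. The edges a–e–i–d–f–h–j–b–g–c–a form a cycle, so G is not a tree and its treewidth is at least 2. The upper and lower bounds meet at 2, so that is the treewidth.

2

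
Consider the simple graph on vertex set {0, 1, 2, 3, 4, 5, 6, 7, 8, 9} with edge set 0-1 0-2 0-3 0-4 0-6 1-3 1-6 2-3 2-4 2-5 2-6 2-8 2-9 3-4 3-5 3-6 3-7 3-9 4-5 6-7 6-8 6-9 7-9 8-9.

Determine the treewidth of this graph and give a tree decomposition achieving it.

Every bag has size at most 4, so the width is 4 − 1 = 3 and tw(G) ≤ 3. Conversely, {2, 6, 8, 9} is a clique of size 4, and the vertices of any clique must share a bag in every tree decomposition; so some bag has ≥ 4 vertices and tw(G) ≥ 3. Hence tw(G) = 3 exactly.

Treewidth 3.
One optimal decomposition is:
Bags: B1 = {2, 6, 8, 9}  B2 = {2, 3, 6, 9}  B3 = {0, 2, 3, 6}  B4 = {3, 6, 7, 9}  B5 = {0, 1, 3, 6}  B6 = {0, 2, 3, 4}  B7 = {2, 3, 4, 5}
Tree: B1–B2, B2–B3, B2–B4, B3–B5, B3–B6, B6–B7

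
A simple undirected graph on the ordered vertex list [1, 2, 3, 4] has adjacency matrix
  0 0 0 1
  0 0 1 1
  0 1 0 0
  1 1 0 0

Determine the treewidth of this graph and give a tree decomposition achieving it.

Treewidth 1.
One optimal decomposition is:
Bags: B1 = {2, 3}  B2 = {2, 4}  B3 = {1, 4}
Tree: B1–B2, B2–B3

Each bag holds 2 vertices, so the decomposition has width 1, which upper-bounds the treewidth. Any graph with an edge has treewidth ≥ 1, and G has the edge 3–2. Therefore the treewidth is 1.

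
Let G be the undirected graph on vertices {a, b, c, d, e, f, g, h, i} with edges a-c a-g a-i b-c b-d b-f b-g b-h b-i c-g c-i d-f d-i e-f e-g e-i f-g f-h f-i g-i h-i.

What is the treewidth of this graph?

3

A width-3 tree decomposition is:
Bags: B1 = {b, f, g, i}  B2 = {b, c, g, i}  B3 = {a, c, g, i}  B4 = {b, d, f, i}  B5 = {e, f, g, i}  B6 = {b, f, h, i}
Tree: B1–B2, B2–B3, B1–B4, B1–B5, B1–B6
Every bag has size at most 4, so the width is 4 − 1 = 3 and tw(G) ≤ 3. On the other hand G contains the 4-clique {a, c, g, i}. A clique must lie in a single bag of any decomposition, so no decomposition can have width below 3. Hence tw(G) = 3 exactly.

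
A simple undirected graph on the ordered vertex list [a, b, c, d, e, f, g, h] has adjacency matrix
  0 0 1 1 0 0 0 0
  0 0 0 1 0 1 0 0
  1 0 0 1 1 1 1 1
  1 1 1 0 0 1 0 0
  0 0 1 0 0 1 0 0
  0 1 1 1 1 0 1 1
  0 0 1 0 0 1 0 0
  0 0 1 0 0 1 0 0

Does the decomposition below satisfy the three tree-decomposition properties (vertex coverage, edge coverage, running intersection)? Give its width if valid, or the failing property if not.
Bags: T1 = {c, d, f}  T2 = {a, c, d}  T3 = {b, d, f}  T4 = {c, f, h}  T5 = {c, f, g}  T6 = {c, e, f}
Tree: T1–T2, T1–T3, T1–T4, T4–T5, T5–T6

Yes; width 2.

Every vertex of G appears in some bag (union = {a, b, c, d, e, f, g, h}); every edge is covered by a bag; and for each vertex v the set of bags containing v is connected in the bag tree. The decomposition is therefore valid. The largest bag has 3 vertices, so the width is 2.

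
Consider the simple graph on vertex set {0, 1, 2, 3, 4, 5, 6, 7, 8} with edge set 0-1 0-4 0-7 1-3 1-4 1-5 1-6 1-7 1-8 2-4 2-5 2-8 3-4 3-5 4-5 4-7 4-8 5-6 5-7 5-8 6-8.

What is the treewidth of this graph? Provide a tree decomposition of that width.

Treewidth 3.
Bags: B1 = {1, 3, 4, 5}  B2 = {1, 4, 5, 7}  B3 = {1, 4, 5, 8}  B4 = {0, 1, 4, 7}  B5 = {1, 5, 6, 8}  B6 = {2, 4, 5, 8}
Tree: B1–B2, B2–B3, B2–B4, B3–B5, B3–B6

The largest bag has 4 vertices, giving width 3; this decomposition certifies tw(G) ≤ 3. On the other hand G contains the 4-clique {0, 1, 4, 7}. A clique must lie in a single bag of any decomposition, so no decomposition can have width below 3. Combining the bounds, tw(G) = 3.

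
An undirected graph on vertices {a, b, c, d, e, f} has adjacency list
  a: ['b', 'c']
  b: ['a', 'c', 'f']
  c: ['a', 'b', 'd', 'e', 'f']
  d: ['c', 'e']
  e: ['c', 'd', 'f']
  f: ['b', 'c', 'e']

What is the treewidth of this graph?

2

A width-2 tree decomposition is:
Bags: B1 = {b, c, f}  B2 = {c, e, f}  B3 = {c, d, e}  B4 = {a, b, c}
Tree: B1–B2, B2–B3, B1–B4
Every bag has size at most 3, so the width is 3 − 1 = 2 and tw(G) ≤ 2. On the other hand G contains the 3-clique {c, d, e}. A clique must lie in a single bag of any decomposition, so no decomposition can have width below 2. Hence tw(G) = 2 exactly.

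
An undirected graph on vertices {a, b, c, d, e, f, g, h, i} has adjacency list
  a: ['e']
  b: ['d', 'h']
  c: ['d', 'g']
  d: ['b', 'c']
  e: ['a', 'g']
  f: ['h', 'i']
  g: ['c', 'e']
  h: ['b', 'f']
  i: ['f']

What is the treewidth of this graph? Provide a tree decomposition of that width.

Every bag has size at most 2, so the width is 2 − 1 = 1 and tw(G) ≤ 1. G has an edge, so its treewidth is at least 1. Hence tw(G) = 1 exactly.

Treewidth 1.
One such decomposition:
Bags: B1 = {f, i}  B2 = {f, h}  B3 = {b, h}  B4 = {b, d}  B5 = {c, d}  B6 = {c, g}  B7 = {e, g}  B8 = {a, e}
Tree: B1–B2, B2–B3, B3–B4, B4–B5, B5–B6, B6–B7, B7–B8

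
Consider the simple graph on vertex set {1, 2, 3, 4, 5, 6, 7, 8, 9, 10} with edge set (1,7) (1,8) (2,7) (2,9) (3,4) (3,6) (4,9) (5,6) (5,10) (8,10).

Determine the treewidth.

A width-2 tree decomposition is:
Bags: B1 = {1, 2, 7}  B2 = {1, 2, 9}  B3 = {1, 4, 9}  B4 = {1, 3, 4}  B5 = {1, 3, 6}  B6 = {1, 5, 6}  B7 = {1, 5, 10}  B8 = {1, 8, 10}
Tree: B1–B2, B2–B3, B3–B4, B4–B5, B5–B6, B6–B7, B7–B8
Each bag holds 3 vertices, so the decomposition has width 2, which upper-bounds the treewidth. For the lower bound, G contains the cycle 1–7–2–9–4–3–6–5–10–8–1, so G is not a forest; only forests have treewidth ≤ 1, hence tw(G) ≥ 2. The upper and lower bounds meet at 2, so that is the treewidth.

2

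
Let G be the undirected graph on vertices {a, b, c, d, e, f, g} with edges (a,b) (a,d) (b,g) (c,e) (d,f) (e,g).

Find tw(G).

A width-1 tree decomposition is:
Bags: B1 = {c, e}  B2 = {e, g}  B3 = {b, g}  B4 = {a, b}  B5 = {a, d}  B6 = {d, f}
Tree: B1–B2, B2–B3, B3–B4, B4–B5, B5–B6
Each bag holds 2 vertices, so the decomposition has width 1, which upper-bounds the treewidth. Any graph with an edge has treewidth ≥ 1, and G has the edge c–e. Therefore the treewidth is 1.

1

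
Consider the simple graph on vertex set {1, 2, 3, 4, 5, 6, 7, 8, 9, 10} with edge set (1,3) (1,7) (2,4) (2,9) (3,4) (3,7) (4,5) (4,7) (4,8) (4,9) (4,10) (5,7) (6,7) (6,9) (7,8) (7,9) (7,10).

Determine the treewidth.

A width-2 tree decomposition is:
Bags: B1 = {4, 7, 9}  B2 = {3, 4, 7}  B3 = {2, 4, 9}  B4 = {4, 7, 10}  B5 = {1, 3, 7}  B6 = {6, 7, 9}  B7 = {4, 7, 8}  B8 = {4, 5, 7}
Tree: B1–B2, B1–B3, B1–B4, B2–B5, B1–B6, B2–B7, B7–B8
Every bag has size at most 3, so the width is 3 − 1 = 2 and tw(G) ≤ 2. Conversely, {2, 4, 9} is a clique of size 3, and the vertices of any clique must share a bag in every tree decomposition; so some bag has ≥ 3 vertices and tw(G) ≥ 2. Combining the bounds, tw(G) = 2.

2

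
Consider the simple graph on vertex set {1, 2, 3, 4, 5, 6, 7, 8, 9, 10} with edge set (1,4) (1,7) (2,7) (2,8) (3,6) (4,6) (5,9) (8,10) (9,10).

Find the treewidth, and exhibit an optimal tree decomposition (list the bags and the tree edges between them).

Treewidth 1.
One optimal decomposition is:
Bags: B1 = {5, 9}  B2 = {9, 10}  B3 = {8, 10}  B4 = {2, 8}  B5 = {2, 7}  B6 = {1, 7}  B7 = {1, 4}  B8 = {4, 6}  B9 = {3, 6}
Tree: B1–B2, B2–B3, B3–B4, B4–B5, B5–B6, B6–B7, B7–B8, B8–B9

Each bag holds 2 vertices, so the decomposition has width 1, which upper-bounds the treewidth. G has an edge, so its treewidth is at least 1. Therefore the treewidth is 1.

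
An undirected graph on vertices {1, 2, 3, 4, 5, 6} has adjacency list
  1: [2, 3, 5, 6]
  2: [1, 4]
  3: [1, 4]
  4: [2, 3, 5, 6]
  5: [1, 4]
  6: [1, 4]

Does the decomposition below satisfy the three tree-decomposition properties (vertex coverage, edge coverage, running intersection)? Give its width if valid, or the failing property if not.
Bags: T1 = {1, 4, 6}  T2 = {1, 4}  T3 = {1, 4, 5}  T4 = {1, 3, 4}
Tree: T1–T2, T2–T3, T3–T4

No — vertex 2 appears in no bag.

A tree decomposition must satisfy three properties: every vertex lies in some bag; for every edge, both endpoints lie together in some bag; and for every vertex, the bags containing it form a connected subtree. Here vertex 2 appears in no bag, so the decomposition is invalid.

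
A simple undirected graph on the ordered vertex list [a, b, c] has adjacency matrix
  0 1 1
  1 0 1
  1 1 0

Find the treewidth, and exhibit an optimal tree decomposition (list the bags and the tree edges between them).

With just one bag of size 3, the width is 3 − 1 = 2, so tw(G) ≤ 2. For the lower bound, the 3 vertices {a, b, c} are pairwise adjacent, and any tree decomposition puts a clique entirely inside one bag — forcing width ≥ 2. Combining the bounds, tw(G) = 2.

Treewidth 2.
Bags: B1 = {a, b, c}
Tree: (single bag)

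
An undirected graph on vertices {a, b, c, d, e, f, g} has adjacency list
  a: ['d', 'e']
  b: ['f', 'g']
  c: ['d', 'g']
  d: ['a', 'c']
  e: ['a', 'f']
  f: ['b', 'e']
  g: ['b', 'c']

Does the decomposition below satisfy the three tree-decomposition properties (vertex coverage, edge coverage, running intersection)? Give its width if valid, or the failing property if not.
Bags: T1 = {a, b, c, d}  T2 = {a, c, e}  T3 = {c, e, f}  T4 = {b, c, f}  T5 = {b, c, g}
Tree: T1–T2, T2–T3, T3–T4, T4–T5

A tree decomposition must satisfy three properties: every vertex lies in some bag; for every edge, both endpoints lie together in some bag; and for every vertex, the bags containing it form a connected subtree. Here bags containing vertex b are not connected in the tree, so the decomposition is invalid.

No — bags containing vertex b are not connected in the tree.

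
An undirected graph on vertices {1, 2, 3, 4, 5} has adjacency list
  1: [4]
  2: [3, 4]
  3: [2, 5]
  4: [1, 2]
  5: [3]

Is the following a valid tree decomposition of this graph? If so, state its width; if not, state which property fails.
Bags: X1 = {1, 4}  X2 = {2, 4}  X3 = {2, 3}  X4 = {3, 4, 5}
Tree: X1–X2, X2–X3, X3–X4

A tree decomposition must satisfy three properties: every vertex lies in some bag; for every edge, both endpoints lie together in some bag; and for every vertex, the bags containing it form a connected subtree. Here bags containing vertex 4 are not connected in the tree, so the decomposition is invalid.

No — bags containing vertex 4 are not connected in the tree.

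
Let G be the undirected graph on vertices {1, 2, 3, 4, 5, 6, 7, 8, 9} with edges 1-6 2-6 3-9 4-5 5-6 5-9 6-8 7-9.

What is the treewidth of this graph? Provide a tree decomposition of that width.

The largest bag has 2 vertices, giving width 1; this decomposition certifies tw(G) ≤ 1. Since G has at least one edge (e.g. 5–6), it is not an edgeless graph, so tw(G) ≥ 1. Therefore the treewidth is 1.

Treewidth 1.
One optimal decomposition is:
Bags: B1 = {5, 6}  B2 = {2, 6}  B3 = {1, 6}  B4 = {5, 9}  B5 = {7, 9}  B6 = {3, 9}  B7 = {4, 5}  B8 = {6, 8}
Tree: B1–B2, B2–B3, B1–B4, B4–B5, B5–B6, B4–B7, B3–B8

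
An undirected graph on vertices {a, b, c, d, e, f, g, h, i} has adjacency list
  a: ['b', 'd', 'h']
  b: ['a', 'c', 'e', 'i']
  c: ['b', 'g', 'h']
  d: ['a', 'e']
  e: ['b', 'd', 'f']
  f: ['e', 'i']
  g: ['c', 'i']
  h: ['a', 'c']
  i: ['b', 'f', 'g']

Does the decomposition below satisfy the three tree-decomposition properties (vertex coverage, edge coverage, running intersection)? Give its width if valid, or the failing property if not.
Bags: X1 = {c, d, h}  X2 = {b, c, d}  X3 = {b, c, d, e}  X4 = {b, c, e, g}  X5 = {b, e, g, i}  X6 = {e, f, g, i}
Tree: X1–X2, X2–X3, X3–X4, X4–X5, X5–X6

A tree decomposition must satisfy three properties: every vertex lies in some bag; for every edge, both endpoints lie together in some bag; and for every vertex, the bags containing it form a connected subtree. Here vertex a appears in no bag, so the decomposition is invalid.

No — vertex a appears in no bag.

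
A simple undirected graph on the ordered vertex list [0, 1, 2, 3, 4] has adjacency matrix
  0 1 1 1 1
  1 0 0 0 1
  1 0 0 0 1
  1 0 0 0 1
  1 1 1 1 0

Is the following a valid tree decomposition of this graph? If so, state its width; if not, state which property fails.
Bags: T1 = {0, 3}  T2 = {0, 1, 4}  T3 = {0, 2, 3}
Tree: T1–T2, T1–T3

No — edge (4,3) lies in no bag.

A tree decomposition must satisfy three properties: every vertex lies in some bag; for every edge, both endpoints lie together in some bag; and for every vertex, the bags containing it form a connected subtree. Here edge (4,3) lies in no bag, so the decomposition is invalid.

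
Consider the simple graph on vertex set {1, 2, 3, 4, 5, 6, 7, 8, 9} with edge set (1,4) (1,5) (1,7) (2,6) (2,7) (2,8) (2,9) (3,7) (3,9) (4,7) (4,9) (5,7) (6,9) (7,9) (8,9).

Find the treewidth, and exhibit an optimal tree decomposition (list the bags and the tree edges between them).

Every bag has size at most 3, so the width is 3 − 1 = 2 and tw(G) ≤ 2. Conversely, {2, 8, 9} is a clique of size 3, and the vertices of any clique must share a bag in every tree decomposition; so some bag has ≥ 3 vertices and tw(G) ≥ 2. Therefore the treewidth is 2.

Treewidth 2.
Bags: B1 = {4, 7, 9}  B2 = {2, 7, 9}  B3 = {1, 4, 7}  B4 = {2, 8, 9}  B5 = {3, 7, 9}  B6 = {2, 6, 9}  B7 = {1, 5, 7}
Tree: B1–B2, B1–B3, B2–B4, B1–B5, B4–B6, B3–B7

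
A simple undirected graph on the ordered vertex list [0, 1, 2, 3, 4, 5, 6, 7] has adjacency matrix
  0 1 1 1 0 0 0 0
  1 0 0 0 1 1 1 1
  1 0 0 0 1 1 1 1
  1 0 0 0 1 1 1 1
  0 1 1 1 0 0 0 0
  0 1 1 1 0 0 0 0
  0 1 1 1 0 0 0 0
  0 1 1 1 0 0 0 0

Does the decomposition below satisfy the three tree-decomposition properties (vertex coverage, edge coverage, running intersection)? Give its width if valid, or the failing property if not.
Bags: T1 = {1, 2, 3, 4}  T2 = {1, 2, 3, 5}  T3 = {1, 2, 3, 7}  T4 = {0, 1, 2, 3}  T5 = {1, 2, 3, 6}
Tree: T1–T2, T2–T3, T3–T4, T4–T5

Checking the three conditions: (i) the bags cover all of {0, 1, 2, 3, 4, 5, 6, 7}; (ii) for each edge, some bag contains both endpoints; (iii) the bags containing any fixed vertex form a subtree. All hold, so the decomposition is valid with width 4 − 1 = 3.

Yes; width 3.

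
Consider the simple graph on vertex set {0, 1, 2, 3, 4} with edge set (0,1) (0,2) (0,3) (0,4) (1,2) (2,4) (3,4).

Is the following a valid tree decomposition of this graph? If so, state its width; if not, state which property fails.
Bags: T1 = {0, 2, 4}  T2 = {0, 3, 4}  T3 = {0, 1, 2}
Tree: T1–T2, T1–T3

Yes; width 2.

Every vertex of G appears in some bag (union = {0, 1, 2, 3, 4}); every edge is covered by a bag; and for each vertex v the set of bags containing v is connected in the bag tree. The decomposition is therefore valid. The largest bag has 3 vertices, so the width is 2.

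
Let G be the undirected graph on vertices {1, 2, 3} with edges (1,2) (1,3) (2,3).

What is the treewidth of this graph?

2

A width-2 tree decomposition is:
Bags: B1 = {1, 2, 3}
Tree: (single bag)
With just one bag of size 3, the width is 3 − 1 = 2, so tw(G) ≤ 2. On the other hand G contains the 3-clique {1, 2, 3}. A clique must lie in a single bag of any decomposition, so no decomposition can have width below 2. The upper and lower bounds meet at 2, so that is the treewidth.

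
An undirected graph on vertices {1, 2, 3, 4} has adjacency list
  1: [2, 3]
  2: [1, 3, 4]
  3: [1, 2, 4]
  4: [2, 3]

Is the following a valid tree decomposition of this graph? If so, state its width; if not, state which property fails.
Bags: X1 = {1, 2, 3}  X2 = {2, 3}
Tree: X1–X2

A tree decomposition must satisfy three properties: every vertex lies in some bag; for every edge, both endpoints lie together in some bag; and for every vertex, the bags containing it form a connected subtree. Here vertex 4 appears in no bag, so the decomposition is invalid.

No — vertex 4 appears in no bag.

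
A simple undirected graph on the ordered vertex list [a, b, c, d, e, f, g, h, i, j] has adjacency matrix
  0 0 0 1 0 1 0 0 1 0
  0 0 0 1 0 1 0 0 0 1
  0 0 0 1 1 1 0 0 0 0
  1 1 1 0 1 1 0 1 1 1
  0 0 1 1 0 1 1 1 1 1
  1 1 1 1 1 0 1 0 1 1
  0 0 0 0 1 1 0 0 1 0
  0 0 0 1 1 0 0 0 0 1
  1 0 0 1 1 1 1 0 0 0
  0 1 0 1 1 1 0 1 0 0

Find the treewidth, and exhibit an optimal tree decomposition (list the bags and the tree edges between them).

Treewidth 3.
One such decomposition:
Bags: B1 = {d, e, f, j}  B2 = {d, e, f, i}  B3 = {e, f, g, i}  B4 = {c, d, e, f}  B5 = {a, d, f, i}  B6 = {d, e, h, j}  B7 = {b, d, f, j}
Tree: B1–B2, B2–B3, B2–B4, B2–B5, B1–B6, B1–B7

The largest bag has 4 vertices, giving width 3; this decomposition certifies tw(G) ≤ 3. Conversely, {d, e, h, j} is a clique of size 4, and the vertices of any clique must share a bag in every tree decomposition; so some bag has ≥ 4 vertices and tw(G) ≥ 3. Combining the bounds, tw(G) = 3.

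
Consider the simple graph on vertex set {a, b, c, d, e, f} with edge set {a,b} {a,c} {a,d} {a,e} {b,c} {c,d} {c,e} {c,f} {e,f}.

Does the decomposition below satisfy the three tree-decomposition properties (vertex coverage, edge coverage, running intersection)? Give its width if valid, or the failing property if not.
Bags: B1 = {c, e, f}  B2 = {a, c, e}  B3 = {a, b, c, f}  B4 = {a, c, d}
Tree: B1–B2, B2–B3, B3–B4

No — bags containing vertex f are not connected in the tree.

A tree decomposition must satisfy three properties: every vertex lies in some bag; for every edge, both endpoints lie together in some bag; and for every vertex, the bags containing it form a connected subtree. Here bags containing vertex f are not connected in the tree, so the decomposition is invalid.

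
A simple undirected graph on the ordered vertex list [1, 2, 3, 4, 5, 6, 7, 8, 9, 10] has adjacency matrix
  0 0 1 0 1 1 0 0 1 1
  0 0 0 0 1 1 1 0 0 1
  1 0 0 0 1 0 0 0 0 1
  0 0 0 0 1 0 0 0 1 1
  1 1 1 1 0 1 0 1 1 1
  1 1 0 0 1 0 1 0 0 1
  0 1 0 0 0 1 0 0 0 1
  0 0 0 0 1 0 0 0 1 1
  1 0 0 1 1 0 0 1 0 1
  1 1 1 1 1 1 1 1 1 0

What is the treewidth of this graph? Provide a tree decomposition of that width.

Treewidth 3.
One such decomposition:
Bags: B1 = {1, 3, 5, 10}  B2 = {1, 5, 9, 10}  B3 = {5, 8, 9, 10}  B4 = {1, 5, 6, 10}  B5 = {4, 5, 9, 10}  B6 = {2, 5, 6, 10}  B7 = {2, 6, 7, 10}
Tree: B1–B2, B2–B3, B2–B4, B3–B5, B4–B6, B6–B7

Every bag has size at most 4, so the width is 4 − 1 = 3 and tw(G) ≤ 3. Conversely, {5, 8, 9, 10} is a clique of size 4, and the vertices of any clique must share a bag in every tree decomposition; so some bag has ≥ 4 vertices and tw(G) ≥ 3. Combining the bounds, tw(G) = 3.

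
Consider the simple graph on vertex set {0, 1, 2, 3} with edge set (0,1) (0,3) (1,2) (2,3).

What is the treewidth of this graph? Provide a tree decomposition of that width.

Treewidth 2.
One such decomposition:
Bags: B1 = {0, 1, 2}  B2 = {0, 2, 3}
Tree: B1–B2

The largest bag has 3 vertices, giving width 2; this decomposition certifies tw(G) ≤ 2. Since 0–1–2–3–0 is a cycle in G, G is not acyclic. Forests are exactly the graphs of treewidth ≤ 1, so tw(G) ≥ 2. Combining the bounds, tw(G) = 2.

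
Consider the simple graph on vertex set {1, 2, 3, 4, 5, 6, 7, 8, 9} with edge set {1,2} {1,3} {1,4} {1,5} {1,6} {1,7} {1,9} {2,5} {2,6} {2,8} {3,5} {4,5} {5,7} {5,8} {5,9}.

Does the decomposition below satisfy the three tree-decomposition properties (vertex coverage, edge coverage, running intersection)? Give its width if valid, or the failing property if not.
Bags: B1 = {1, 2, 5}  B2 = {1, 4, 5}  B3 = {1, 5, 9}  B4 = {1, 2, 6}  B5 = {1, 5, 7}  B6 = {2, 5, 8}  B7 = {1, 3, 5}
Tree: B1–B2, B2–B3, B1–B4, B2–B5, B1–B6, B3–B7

Every vertex of G appears in some bag (union = {1, 2, 3, 4, 5, 6, 7, 8, 9}); every edge is covered by a bag; and for each vertex v the set of bags containing v is connected in the bag tree. The decomposition is therefore valid. The largest bag has 3 vertices, so the width is 2.

Yes; width 2.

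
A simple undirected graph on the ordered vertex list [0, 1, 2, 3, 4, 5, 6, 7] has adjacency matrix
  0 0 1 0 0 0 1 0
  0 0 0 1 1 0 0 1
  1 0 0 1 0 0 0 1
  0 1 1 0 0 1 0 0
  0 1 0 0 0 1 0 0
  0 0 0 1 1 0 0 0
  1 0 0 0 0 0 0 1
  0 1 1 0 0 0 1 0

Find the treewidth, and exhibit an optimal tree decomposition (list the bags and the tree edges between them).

Treewidth 2.
Bags: B1 = {3, 4, 5}  B2 = {1, 3, 4}  B3 = {1, 2, 3}  B4 = {1, 2, 7}  B5 = {0, 2, 7}  B6 = {0, 6, 7}
Tree: B1–B2, B2–B3, B3–B4, B4–B5, B5–B6

Each bag holds 3 vertices, so the decomposition has width 2, which upper-bounds the treewidth. For the lower bound, G contains the cycle 5–4–1–3–5, so G is not a forest; only forests have treewidth ≤ 1, hence tw(G) ≥ 2. Therefore the treewidth is 2.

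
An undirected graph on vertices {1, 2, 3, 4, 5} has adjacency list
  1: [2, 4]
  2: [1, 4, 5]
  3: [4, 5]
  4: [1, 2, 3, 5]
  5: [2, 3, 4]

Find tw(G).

A width-2 tree decomposition is:
Bags: B1 = {2, 4, 5}  B2 = {1, 2, 4}  B3 = {3, 4, 5}
Tree: B1–B2, B1–B3
The largest bag has 3 vertices, giving width 2; this decomposition certifies tw(G) ≤ 2. Conversely, {1, 2, 4} is a clique of size 3, and the vertices of any clique must share a bag in every tree decomposition; so some bag has ≥ 3 vertices and tw(G) ≥ 2. Therefore the treewidth is 2.

2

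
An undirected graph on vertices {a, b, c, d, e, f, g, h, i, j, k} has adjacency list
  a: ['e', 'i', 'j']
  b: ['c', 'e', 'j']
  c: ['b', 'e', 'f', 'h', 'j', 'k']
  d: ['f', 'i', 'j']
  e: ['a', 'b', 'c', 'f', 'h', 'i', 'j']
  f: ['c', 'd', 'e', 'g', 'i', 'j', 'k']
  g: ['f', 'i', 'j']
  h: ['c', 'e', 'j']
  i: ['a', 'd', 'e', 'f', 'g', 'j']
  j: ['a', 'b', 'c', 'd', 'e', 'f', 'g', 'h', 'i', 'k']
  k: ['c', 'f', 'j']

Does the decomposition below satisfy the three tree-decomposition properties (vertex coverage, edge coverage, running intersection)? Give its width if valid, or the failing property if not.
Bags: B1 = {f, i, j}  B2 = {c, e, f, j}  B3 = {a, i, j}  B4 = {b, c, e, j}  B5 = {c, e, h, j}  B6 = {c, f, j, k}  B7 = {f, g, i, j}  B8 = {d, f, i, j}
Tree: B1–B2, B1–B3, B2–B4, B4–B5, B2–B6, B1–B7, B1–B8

No — edge (e,i) lies in no bag.

A tree decomposition must satisfy three properties: every vertex lies in some bag; for every edge, both endpoints lie together in some bag; and for every vertex, the bags containing it form a connected subtree. Here edge (e,i) lies in no bag, so the decomposition is invalid.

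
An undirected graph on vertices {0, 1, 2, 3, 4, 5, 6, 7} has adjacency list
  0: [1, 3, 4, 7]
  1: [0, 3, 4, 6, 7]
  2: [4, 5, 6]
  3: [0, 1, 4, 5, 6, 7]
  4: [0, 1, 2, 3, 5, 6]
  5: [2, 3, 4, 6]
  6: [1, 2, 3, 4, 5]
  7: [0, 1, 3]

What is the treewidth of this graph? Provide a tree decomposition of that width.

Every bag has size at most 4, so the width is 4 − 1 = 3 and tw(G) ≤ 3. For the lower bound, the 4 vertices {2, 4, 5, 6} are pairwise adjacent, and any tree decomposition puts a clique entirely inside one bag — forcing width ≥ 3. Combining the bounds, tw(G) = 3.

Treewidth 3.
Bags: B1 = {3, 4, 5, 6}  B2 = {1, 3, 4, 6}  B3 = {0, 1, 3, 4}  B4 = {0, 1, 3, 7}  B5 = {2, 4, 5, 6}
Tree: B1–B2, B2–B3, B3–B4, B1–B5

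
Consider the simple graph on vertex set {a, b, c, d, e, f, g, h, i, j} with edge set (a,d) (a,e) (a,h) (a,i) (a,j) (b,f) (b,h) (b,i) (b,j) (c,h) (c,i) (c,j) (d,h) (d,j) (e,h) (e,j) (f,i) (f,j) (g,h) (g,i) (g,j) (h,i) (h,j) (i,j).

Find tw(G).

A width-3 tree decomposition is:
Bags: B1 = {b, f, i, j}  B2 = {b, h, i, j}  B3 = {a, h, i, j}  B4 = {a, e, h, j}  B5 = {a, d, h, j}  B6 = {c, h, i, j}  B7 = {g, h, i, j}
Tree: B1–B2, B2–B3, B3–B4, B3–B5, B2–B6, B2–B7
The largest bag has 4 vertices, giving width 3; this decomposition certifies tw(G) ≤ 3. For the lower bound, the 4 vertices {a, d, h, j} are pairwise adjacent, and any tree decomposition puts a clique entirely inside one bag — forcing width ≥ 3. Combining the bounds, tw(G) = 3.

3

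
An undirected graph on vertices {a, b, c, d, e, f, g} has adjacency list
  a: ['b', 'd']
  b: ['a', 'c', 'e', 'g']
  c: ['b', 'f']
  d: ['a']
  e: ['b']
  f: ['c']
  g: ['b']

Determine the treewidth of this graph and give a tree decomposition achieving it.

Every bag has size at most 2, so the width is 2 − 1 = 1 and tw(G) ≤ 1. G has an edge, so its treewidth is at least 1. Hence tw(G) = 1 exactly.

Treewidth 1.
Bags: B1 = {a, d}  B2 = {a, b}  B3 = {b, g}  B4 = {b, c}  B5 = {b, e}  B6 = {c, f}
Tree: B1–B2, B2–B3, B3–B4, B4–B5, B4–B6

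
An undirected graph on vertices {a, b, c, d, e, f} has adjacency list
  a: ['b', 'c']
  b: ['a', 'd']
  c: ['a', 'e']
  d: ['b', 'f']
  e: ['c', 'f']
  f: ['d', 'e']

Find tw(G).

2

A width-2 tree decomposition is:
Bags: B1 = {a, c, e}  B2 = {a, e, f}  B3 = {a, d, f}  B4 = {a, b, d}
Tree: B1–B2, B2–B3, B3–B4
The largest bag has 3 vertices, giving width 2; this decomposition certifies tw(G) ≤ 2. The edges a–c–e–f–d–b–a form a cycle, so G is not a tree and its treewidth is at least 2. The upper and lower bounds meet at 2, so that is the treewidth.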